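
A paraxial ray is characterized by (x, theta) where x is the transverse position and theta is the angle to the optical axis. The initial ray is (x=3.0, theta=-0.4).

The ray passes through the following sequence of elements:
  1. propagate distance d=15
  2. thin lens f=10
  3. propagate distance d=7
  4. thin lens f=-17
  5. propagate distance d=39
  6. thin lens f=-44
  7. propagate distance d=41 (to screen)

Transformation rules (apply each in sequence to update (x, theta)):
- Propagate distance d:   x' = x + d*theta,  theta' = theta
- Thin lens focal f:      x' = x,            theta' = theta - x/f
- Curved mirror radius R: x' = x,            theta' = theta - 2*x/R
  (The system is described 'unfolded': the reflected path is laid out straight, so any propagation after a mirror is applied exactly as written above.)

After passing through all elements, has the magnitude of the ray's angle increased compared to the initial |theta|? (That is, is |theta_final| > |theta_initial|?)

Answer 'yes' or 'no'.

Answer: yes

Derivation:
Initial: x=3.0000 theta=-0.4000
After 1 (propagate distance d=15): x=-3.0000 theta=-0.4000
After 2 (thin lens f=10): x=-3.0000 theta=-0.1000
After 3 (propagate distance d=7): x=-3.7000 theta=-0.1000
After 4 (thin lens f=-17): x=-3.7000 theta=-27/85 (≈-0.3176)
After 5 (propagate distance d=39): x=-547/34 (≈-16.0882) theta=-27/85 (≈-0.3176)
After 6 (thin lens f=-44): x=-547/34 (≈-16.0882) theta=-5111/7480 (≈-0.6833)
After 7 (propagate distance d=41 (to screen)): x=-329891/7480 (≈-44.1031) theta=-5111/7480 (≈-0.6833)
|theta_initial|=0.4000 |theta_final|=5111/7480 (≈0.6833) -> increased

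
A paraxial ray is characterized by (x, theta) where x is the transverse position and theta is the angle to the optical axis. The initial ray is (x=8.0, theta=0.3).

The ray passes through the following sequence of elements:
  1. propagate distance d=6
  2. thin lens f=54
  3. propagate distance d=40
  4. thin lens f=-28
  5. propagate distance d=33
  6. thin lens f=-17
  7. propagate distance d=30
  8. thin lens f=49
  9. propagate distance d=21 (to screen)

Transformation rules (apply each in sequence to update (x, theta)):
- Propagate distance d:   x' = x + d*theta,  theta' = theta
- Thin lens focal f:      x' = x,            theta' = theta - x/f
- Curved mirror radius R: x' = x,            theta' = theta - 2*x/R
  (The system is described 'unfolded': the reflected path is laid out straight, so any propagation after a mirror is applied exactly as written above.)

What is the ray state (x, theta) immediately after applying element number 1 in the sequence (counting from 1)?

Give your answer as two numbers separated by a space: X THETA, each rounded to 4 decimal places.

Initial: x=8.0000 theta=0.3000
After 1 (propagate distance d=6): x=9.8000 theta=0.3000
Rounded to 4 decimal places: x = 9.8000, theta = 0.3000

Answer: 9.8000 0.3000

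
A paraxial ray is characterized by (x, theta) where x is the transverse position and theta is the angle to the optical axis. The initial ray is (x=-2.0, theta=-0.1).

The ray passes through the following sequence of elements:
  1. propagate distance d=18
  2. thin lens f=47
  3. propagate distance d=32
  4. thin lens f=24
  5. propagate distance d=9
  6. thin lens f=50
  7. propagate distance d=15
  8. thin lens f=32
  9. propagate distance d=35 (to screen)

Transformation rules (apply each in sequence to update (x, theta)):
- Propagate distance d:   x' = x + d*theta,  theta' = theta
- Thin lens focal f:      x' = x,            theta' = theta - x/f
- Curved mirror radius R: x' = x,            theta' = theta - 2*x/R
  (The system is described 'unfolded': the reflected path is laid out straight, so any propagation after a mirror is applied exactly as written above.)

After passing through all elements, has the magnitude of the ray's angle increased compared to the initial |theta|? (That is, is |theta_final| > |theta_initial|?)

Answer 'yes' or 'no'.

Answer: yes

Derivation:
Initial: x=-2.0000 theta=-0.1000
After 1 (propagate distance d=18): x=-3.8000 theta=-0.1000
After 2 (thin lens f=47): x=-3.8000 theta=-9/470 (≈-0.0191)
After 3 (propagate distance d=32): x=-1037/235 (≈-4.4128) theta=-9/470 (≈-0.0191)
After 4 (thin lens f=24): x=-1037/235 (≈-4.4128) theta=929/5640 (≈0.1647)
After 5 (propagate distance d=9): x=-5509/1880 (≈-2.9303) theta=929/5640 (≈0.1647)
After 6 (thin lens f=50): x=-5509/1880 (≈-2.9303) theta=62977/282000 (≈0.2233)
After 7 (propagate distance d=15): x=7887/18800 (≈0.4195) theta=62977/282000 (≈0.2233)
After 8 (thin lens f=32): x=7887/18800 (≈0.4195) theta=1896959/9024000 (≈0.2102)
After 9 (propagate distance d=35 (to screen)): x=2807173/360960 (≈7.7770) theta=1896959/9024000 (≈0.2102)
|theta_initial|=0.1000 |theta_final|=1896959/9024000 (≈0.2102) -> increased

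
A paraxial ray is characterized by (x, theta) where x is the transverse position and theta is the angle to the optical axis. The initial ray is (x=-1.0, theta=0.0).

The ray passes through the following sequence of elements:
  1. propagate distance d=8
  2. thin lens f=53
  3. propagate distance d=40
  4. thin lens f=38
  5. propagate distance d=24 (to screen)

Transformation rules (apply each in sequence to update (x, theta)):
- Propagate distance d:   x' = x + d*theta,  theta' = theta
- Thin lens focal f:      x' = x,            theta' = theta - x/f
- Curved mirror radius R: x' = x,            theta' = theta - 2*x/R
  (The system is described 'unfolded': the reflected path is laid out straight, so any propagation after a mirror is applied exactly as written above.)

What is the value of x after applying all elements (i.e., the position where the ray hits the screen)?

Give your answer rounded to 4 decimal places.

Initial: x=-1.0000 theta=0.0000
After 1 (propagate distance d=8): x=-1.0000 theta=0.0000
After 2 (thin lens f=53): x=-1.0000 theta=1/53 (≈0.0189)
After 3 (propagate distance d=40): x=-13/53 (≈-0.2453) theta=1/53 (≈0.0189)
After 4 (thin lens f=38): x=-13/53 (≈-0.2453) theta=51/2014 (≈0.0253)
After 5 (propagate distance d=24 (to screen)): x=365/1007 (≈0.3625) theta=51/2014 (≈0.0253)
Rounded to 4 decimal places: x = 0.3625

Answer: 0.3625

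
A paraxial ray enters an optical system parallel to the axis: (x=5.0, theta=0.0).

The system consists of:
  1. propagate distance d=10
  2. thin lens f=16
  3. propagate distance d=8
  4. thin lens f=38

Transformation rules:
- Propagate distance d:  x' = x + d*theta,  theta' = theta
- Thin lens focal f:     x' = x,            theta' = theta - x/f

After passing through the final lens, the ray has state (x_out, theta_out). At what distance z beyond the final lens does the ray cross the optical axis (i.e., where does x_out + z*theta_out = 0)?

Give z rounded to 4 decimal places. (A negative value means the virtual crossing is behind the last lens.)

Initial: x=5.0000 theta=0.0000
After 1 (propagate distance d=10): x=5.0000 theta=0.0000
After 2 (thin lens f=16): x=5.0000 theta=-0.3125
After 3 (propagate distance d=8): x=2.5000 theta=-0.3125
After 4 (thin lens f=38): x=2.5000 theta=-115/304 (≈-0.3783)
z_focus = -x_out/theta_out = -(2.5000)/(-115/304) = 152/23 ≈ 6.6087
Rounded to 4 decimal places: z = 6.6087

Answer: 6.6087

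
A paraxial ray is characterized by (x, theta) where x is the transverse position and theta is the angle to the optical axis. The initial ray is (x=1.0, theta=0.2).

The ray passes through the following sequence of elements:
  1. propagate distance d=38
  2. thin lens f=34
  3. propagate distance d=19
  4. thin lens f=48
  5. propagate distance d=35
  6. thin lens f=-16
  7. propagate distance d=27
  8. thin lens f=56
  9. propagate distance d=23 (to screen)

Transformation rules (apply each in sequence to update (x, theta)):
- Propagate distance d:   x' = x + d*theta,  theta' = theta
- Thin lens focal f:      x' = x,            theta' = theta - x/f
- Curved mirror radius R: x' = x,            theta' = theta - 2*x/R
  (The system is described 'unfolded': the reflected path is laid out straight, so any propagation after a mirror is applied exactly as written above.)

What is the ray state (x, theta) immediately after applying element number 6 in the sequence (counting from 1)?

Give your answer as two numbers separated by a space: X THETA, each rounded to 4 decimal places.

Initial: x=1.0000 theta=0.2000
After 1 (propagate distance d=38): x=8.6000 theta=0.2000
After 2 (thin lens f=34): x=8.6000 theta=-9/170 (≈-0.0529)
After 3 (propagate distance d=19): x=1291/170 (≈7.5941) theta=-9/170 (≈-0.0529)
After 4 (thin lens f=48): x=1291/170 (≈7.5941) theta=-1723/8160 (≈-0.2112)
After 5 (propagate distance d=35): x=1663/8160 (≈0.2038) theta=-1723/8160 (≈-0.2112)
After 6 (thin lens f=-16): x=1663/8160 (≈0.2038) theta=-1727/8704 (≈-0.1984)
Rounded to 4 decimal places: x = 0.2038, theta = -0.1984

Answer: 0.2038 -0.1984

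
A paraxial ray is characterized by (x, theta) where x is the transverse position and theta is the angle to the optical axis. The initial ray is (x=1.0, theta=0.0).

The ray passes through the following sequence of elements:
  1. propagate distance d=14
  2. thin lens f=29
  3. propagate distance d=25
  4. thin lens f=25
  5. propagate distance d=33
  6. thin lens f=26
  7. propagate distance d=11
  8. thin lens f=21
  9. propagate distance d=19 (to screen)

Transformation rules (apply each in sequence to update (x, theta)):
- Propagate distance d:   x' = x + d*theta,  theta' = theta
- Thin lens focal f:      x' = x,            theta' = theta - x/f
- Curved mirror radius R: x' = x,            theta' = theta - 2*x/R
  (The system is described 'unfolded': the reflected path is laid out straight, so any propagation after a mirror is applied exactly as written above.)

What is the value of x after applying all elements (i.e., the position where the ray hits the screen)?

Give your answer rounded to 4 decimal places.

Answer: -0.0030

Derivation:
Initial: x=1.0000 theta=0.0000
After 1 (propagate distance d=14): x=1.0000 theta=0.0000
After 2 (thin lens f=29): x=1.0000 theta=-1/29 (≈-0.0345)
After 3 (propagate distance d=25): x=4/29 (≈0.1379) theta=-1/29 (≈-0.0345)
After 4 (thin lens f=25): x=4/29 (≈0.1379) theta=-0.0400
After 5 (propagate distance d=33): x=-857/725 (≈-1.1821) theta=-0.0400
After 6 (thin lens f=26): x=-857/725 (≈-1.1821) theta=103/18850 (≈0.0055)
After 7 (propagate distance d=11): x=-21149/18850 (≈-1.1220) theta=103/18850 (≈0.0055)
After 8 (thin lens f=21): x=-21149/18850 (≈-1.1220) theta=11656/197925 (≈0.0589)
After 9 (propagate distance d=19 (to screen)): x=-1201/395850 (≈-0.0030) theta=11656/197925 (≈0.0589)
Rounded to 4 decimal places: x = -0.0030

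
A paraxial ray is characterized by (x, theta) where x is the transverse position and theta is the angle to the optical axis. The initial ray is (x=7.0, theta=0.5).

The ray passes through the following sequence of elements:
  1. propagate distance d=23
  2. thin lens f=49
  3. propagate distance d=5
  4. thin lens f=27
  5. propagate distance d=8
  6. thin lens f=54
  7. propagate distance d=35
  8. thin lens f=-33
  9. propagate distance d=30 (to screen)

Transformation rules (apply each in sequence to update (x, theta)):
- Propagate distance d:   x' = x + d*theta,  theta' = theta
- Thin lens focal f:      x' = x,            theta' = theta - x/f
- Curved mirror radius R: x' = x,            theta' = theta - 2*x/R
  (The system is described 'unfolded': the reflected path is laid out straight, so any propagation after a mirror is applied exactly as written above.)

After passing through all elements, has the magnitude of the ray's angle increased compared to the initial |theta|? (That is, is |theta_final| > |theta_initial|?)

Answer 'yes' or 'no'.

Answer: yes

Derivation:
Initial: x=7.0000 theta=0.5000
After 1 (propagate distance d=23): x=18.5000 theta=0.5000
After 2 (thin lens f=49): x=18.5000 theta=6/49 (≈0.1224)
After 3 (propagate distance d=5): x=1873/98 (≈19.1122) theta=6/49 (≈0.1224)
After 4 (thin lens f=27): x=1873/98 (≈19.1122) theta=-1549/2646 (≈-0.5854)
After 5 (propagate distance d=8): x=38179/2646 (≈14.4289) theta=-1549/2646 (≈-0.5854)
After 6 (thin lens f=54): x=38179/2646 (≈14.4289) theta=-121825/142884 (≈-0.8526)
After 7 (propagate distance d=35): x=-2202209/142884 (≈-15.4126) theta=-121825/142884 (≈-0.8526)
After 8 (thin lens f=-33): x=-2202209/142884 (≈-15.4126) theta=-3111217/2357586 (≈-1.3197)
After 9 (propagate distance d=30 (to screen)): x=-28816213/523908 (≈-55.0024) theta=-3111217/2357586 (≈-1.3197)
|theta_initial|=0.5000 |theta_final|=3111217/2357586 (≈1.3197) -> increased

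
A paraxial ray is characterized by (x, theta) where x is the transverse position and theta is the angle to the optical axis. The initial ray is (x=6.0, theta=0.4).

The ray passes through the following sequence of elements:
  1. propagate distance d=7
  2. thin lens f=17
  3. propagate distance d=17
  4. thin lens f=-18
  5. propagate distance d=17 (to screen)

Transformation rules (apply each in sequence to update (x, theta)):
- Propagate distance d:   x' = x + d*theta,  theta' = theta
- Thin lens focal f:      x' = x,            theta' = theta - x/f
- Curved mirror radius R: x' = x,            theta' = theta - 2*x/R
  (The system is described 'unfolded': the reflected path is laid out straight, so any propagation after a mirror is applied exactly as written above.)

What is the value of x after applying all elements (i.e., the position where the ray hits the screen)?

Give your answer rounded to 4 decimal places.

Initial: x=6.0000 theta=0.4000
After 1 (propagate distance d=7): x=8.8000 theta=0.4000
After 2 (thin lens f=17): x=8.8000 theta=-2/17 (≈-0.1176)
After 3 (propagate distance d=17): x=6.8000 theta=-2/17 (≈-0.1176)
After 4 (thin lens f=-18): x=6.8000 theta=199/765 (≈0.2601)
After 5 (propagate distance d=17 (to screen)): x=101/9 (≈11.2222) theta=199/765 (≈0.2601)
Rounded to 4 decimal places: x = 11.2222

Answer: 11.2222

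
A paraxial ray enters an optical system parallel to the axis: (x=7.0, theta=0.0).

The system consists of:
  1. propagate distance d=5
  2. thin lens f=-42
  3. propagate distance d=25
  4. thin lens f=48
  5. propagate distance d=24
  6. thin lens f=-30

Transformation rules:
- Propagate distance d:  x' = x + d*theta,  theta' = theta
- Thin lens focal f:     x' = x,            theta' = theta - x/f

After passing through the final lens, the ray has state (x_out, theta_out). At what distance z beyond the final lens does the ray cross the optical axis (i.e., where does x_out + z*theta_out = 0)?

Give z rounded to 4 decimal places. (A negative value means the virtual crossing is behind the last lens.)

Initial: x=7.0000 theta=0.0000
After 1 (propagate distance d=5): x=7.0000 theta=0.0000
After 2 (thin lens f=-42): x=7.0000 theta=1/6 (≈0.1667)
After 3 (propagate distance d=25): x=67/6 (≈11.1667) theta=1/6 (≈0.1667)
After 4 (thin lens f=48): x=67/6 (≈11.1667) theta=-19/288 (≈-0.0660)
After 5 (propagate distance d=24): x=115/12 (≈9.5833) theta=-19/288 (≈-0.0660)
After 6 (thin lens f=-30): x=115/12 (≈9.5833) theta=73/288 (≈0.2535)
z_focus = -x_out/theta_out = -(115/12)/(73/288) = -2760/73 ≈ -37.8082
Rounded to 4 decimal places: z = -37.8082

Answer: -37.8082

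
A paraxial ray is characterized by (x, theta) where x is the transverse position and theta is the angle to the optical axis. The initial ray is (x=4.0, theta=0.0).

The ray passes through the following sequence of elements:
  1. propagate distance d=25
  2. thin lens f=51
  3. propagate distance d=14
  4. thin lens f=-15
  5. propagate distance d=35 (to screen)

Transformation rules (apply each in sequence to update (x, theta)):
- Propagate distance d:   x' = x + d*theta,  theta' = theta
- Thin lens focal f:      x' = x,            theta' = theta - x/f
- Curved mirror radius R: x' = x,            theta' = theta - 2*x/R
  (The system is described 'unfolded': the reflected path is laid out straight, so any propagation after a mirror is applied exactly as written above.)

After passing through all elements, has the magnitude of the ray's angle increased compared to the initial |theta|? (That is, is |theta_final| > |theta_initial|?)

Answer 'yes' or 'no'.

Answer: yes

Derivation:
Initial: x=4.0000 theta=0.0000
After 1 (propagate distance d=25): x=4.0000 theta=0.0000
After 2 (thin lens f=51): x=4.0000 theta=-4/51 (≈-0.0784)
After 3 (propagate distance d=14): x=148/51 (≈2.9020) theta=-4/51 (≈-0.0784)
After 4 (thin lens f=-15): x=148/51 (≈2.9020) theta=88/765 (≈0.1150)
After 5 (propagate distance d=35 (to screen)): x=1060/153 (≈6.9281) theta=88/765 (≈0.1150)
|theta_initial|=0.0000 |theta_final|=88/765 (≈0.1150) -> increased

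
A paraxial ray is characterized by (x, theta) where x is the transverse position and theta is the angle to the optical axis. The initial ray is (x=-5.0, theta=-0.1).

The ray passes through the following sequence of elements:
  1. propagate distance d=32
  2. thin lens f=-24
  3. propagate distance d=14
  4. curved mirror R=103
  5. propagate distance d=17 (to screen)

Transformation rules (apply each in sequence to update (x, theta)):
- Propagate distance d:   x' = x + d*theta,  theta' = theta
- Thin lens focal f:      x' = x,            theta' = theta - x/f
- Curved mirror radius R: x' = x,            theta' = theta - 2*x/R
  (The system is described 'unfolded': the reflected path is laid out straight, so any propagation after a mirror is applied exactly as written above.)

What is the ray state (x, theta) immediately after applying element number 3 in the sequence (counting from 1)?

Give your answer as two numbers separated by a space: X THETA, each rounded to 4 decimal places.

Initial: x=-5.0000 theta=-0.1000
After 1 (propagate distance d=32): x=-8.2000 theta=-0.1000
After 2 (thin lens f=-24): x=-8.2000 theta=-53/120 (≈-0.4417)
After 3 (propagate distance d=14): x=-863/60 (≈-14.3833) theta=-53/120 (≈-0.4417)
Rounded to 4 decimal places: x = -14.3833, theta = -0.4417

Answer: -14.3833 -0.4417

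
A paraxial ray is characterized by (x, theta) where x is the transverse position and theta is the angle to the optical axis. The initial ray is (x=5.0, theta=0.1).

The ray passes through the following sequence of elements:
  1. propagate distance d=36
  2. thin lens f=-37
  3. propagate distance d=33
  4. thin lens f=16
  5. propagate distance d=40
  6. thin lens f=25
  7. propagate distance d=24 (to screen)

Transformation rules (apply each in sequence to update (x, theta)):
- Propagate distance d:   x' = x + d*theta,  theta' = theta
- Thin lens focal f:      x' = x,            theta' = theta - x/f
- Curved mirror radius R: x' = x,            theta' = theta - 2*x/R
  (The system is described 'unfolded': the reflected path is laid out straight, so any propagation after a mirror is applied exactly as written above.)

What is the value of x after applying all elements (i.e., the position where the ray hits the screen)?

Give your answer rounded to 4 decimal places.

Answer: -22.0194

Derivation:
Initial: x=5.0000 theta=0.1000
After 1 (propagate distance d=36): x=8.6000 theta=0.1000
After 2 (thin lens f=-37): x=8.6000 theta=123/370 (≈0.3324)
After 3 (propagate distance d=33): x=7241/370 (≈19.5703) theta=123/370 (≈0.3324)
After 4 (thin lens f=16): x=7241/370 (≈19.5703) theta=-5273/5920 (≈-0.8907)
After 5 (propagate distance d=40): x=-11883/740 (≈-16.0581) theta=-5273/5920 (≈-0.8907)
After 6 (thin lens f=25): x=-11883/740 (≈-16.0581) theta=-36761/148000 (≈-0.2484)
After 7 (propagate distance d=24 (to screen)): x=-203679/9250 (≈-22.0194) theta=-36761/148000 (≈-0.2484)
Rounded to 4 decimal places: x = -22.0194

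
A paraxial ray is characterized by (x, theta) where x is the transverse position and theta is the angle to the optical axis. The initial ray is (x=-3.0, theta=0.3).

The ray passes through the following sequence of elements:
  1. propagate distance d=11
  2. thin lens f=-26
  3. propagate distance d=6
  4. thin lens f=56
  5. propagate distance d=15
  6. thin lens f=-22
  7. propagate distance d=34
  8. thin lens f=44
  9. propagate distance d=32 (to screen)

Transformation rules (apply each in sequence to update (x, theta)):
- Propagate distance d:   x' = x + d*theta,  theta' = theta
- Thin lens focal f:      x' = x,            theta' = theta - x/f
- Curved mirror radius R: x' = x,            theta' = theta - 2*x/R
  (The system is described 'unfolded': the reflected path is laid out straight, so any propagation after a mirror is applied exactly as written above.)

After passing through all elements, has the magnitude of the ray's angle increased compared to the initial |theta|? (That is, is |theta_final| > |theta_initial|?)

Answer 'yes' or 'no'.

Initial: x=-3.0000 theta=0.3000
After 1 (propagate distance d=11): x=0.3000 theta=0.3000
After 2 (thin lens f=-26): x=0.3000 theta=81/260 (≈0.3115)
After 3 (propagate distance d=6): x=141/65 (≈2.1692) theta=81/260 (≈0.3115)
After 4 (thin lens f=56): x=141/65 (≈2.1692) theta=993/3640 (≈0.2728)
After 5 (propagate distance d=15): x=22791/3640 (≈6.2613) theta=993/3640 (≈0.2728)
After 6 (thin lens f=-22): x=22791/3640 (≈6.2613) theta=44637/80080 (≈0.5574)
After 7 (propagate distance d=34): x=100953/4004 (≈25.2130) theta=44637/80080 (≈0.5574)
After 8 (thin lens f=44): x=100953/4004 (≈25.2130) theta=-6879/440440 (≈-0.0156)
After 9 (propagate distance d=32 (to screen)): x=5442351/220220 (≈24.7132) theta=-6879/440440 (≈-0.0156)
|theta_initial|=0.3000 |theta_final|=6879/440440 (≈0.0156) -> not increased

Answer: no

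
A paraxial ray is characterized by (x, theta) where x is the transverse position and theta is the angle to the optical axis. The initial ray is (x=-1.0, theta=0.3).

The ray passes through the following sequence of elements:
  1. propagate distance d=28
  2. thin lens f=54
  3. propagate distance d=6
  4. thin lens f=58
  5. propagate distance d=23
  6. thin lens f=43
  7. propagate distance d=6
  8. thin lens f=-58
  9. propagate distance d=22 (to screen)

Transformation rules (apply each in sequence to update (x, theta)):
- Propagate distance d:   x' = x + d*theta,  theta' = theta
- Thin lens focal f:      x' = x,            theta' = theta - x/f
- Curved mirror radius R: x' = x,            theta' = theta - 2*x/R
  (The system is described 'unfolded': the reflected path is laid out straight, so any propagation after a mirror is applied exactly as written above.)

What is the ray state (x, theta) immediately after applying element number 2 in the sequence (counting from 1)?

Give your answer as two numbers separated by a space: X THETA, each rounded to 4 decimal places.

Answer: 7.4000 0.1630

Derivation:
Initial: x=-1.0000 theta=0.3000
After 1 (propagate distance d=28): x=7.4000 theta=0.3000
After 2 (thin lens f=54): x=7.4000 theta=22/135 (≈0.1630)
Rounded to 4 decimal places: x = 7.4000, theta = 0.1630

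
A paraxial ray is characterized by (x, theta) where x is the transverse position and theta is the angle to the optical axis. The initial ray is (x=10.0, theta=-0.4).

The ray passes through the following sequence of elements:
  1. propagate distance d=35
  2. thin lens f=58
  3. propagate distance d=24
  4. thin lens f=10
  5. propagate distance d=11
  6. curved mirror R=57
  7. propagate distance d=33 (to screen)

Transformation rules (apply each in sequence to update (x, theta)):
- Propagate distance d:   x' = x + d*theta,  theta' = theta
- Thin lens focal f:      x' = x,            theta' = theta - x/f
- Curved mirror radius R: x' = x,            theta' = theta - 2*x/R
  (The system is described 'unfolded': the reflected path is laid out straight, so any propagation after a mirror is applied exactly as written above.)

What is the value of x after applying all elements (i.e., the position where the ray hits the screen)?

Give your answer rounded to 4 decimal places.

Initial: x=10.0000 theta=-0.4000
After 1 (propagate distance d=35): x=-4.0000 theta=-0.4000
After 2 (thin lens f=58): x=-4.0000 theta=-48/145 (≈-0.3310)
After 3 (propagate distance d=24): x=-1732/145 (≈-11.9448) theta=-48/145 (≈-0.3310)
After 4 (thin lens f=10): x=-1732/145 (≈-11.9448) theta=626/725 (≈0.8634)
After 5 (propagate distance d=11): x=-1774/725 (≈-2.4469) theta=626/725 (≈0.8634)
After 6 (curved mirror R=57): x=-1774/725 (≈-2.4469) theta=7846/8265 (≈0.9493)
After 7 (propagate distance d=33 (to screen)): x=397824/13775 (≈28.8801) theta=7846/8265 (≈0.9493)
Rounded to 4 decimal places: x = 28.8801

Answer: 28.8801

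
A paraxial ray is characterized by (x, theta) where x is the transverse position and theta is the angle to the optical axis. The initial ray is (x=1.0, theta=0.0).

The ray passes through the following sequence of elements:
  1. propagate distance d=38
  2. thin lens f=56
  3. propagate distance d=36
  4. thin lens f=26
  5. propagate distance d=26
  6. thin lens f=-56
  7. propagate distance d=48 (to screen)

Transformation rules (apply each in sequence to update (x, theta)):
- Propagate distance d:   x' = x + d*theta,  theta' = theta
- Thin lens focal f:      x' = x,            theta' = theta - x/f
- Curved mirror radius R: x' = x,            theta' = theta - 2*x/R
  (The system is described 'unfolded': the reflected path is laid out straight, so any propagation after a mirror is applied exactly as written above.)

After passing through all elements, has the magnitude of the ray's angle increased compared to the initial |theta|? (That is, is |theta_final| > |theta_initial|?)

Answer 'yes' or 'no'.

Answer: yes

Derivation:
Initial: x=1.0000 theta=0.0000
After 1 (propagate distance d=38): x=1.0000 theta=0.0000
After 2 (thin lens f=56): x=1.0000 theta=-1/56 (≈-0.0179)
After 3 (propagate distance d=36): x=5/14 (≈0.3571) theta=-1/56 (≈-0.0179)
After 4 (thin lens f=26): x=5/14 (≈0.3571) theta=-23/728 (≈-0.0316)
After 5 (propagate distance d=26): x=-13/28 (≈-0.4643) theta=-23/728 (≈-0.0316)
After 6 (thin lens f=-56): x=-13/28 (≈-0.4643) theta=-813/20384 (≈-0.0399)
After 7 (propagate distance d=48 (to screen)): x=-6061/2548 (≈-2.3787) theta=-813/20384 (≈-0.0399)
|theta_initial|=0.0000 |theta_final|=813/20384 (≈0.0399) -> increased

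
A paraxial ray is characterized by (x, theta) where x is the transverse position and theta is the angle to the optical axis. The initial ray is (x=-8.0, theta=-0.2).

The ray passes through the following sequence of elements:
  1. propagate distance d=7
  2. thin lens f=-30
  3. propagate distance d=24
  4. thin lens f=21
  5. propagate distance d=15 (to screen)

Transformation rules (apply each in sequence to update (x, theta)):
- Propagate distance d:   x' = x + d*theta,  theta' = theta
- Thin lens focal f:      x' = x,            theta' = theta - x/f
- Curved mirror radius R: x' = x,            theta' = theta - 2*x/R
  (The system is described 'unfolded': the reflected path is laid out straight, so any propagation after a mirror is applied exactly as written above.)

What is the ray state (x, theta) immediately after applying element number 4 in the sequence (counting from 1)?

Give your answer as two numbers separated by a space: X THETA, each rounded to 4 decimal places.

Initial: x=-8.0000 theta=-0.2000
After 1 (propagate distance d=7): x=-9.4000 theta=-0.2000
After 2 (thin lens f=-30): x=-9.4000 theta=-77/150 (≈-0.5133)
After 3 (propagate distance d=24): x=-21.7200 theta=-77/150 (≈-0.5133)
After 4 (thin lens f=21): x=-21.7200 theta=547/1050 (≈0.5210)
Rounded to 4 decimal places: x = -21.7200, theta = 0.5210

Answer: -21.7200 0.5210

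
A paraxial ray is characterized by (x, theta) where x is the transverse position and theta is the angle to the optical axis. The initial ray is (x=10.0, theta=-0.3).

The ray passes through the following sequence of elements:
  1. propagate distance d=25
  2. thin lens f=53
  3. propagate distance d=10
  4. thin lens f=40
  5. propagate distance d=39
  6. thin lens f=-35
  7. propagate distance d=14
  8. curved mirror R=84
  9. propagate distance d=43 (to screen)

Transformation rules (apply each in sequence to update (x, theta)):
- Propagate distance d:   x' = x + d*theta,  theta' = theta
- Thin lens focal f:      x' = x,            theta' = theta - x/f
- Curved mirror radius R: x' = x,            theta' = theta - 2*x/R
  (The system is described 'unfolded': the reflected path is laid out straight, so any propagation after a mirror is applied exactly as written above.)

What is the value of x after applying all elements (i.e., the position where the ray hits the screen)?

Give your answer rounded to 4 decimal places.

Initial: x=10.0000 theta=-0.3000
After 1 (propagate distance d=25): x=2.5000 theta=-0.3000
After 2 (thin lens f=53): x=2.5000 theta=-92/265 (≈-0.3472)
After 3 (propagate distance d=10): x=-103/106 (≈-0.9717) theta=-92/265 (≈-0.3472)
After 4 (thin lens f=40): x=-103/106 (≈-0.9717) theta=-1369/4240 (≈-0.3229)
After 5 (propagate distance d=39): x=-57511/4240 (≈-13.5639) theta=-1369/4240 (≈-0.3229)
After 6 (thin lens f=-35): x=-57511/4240 (≈-13.5639) theta=-52713/74200 (≈-0.7104)
After 7 (propagate distance d=14): x=-498407/21200 (≈-23.5098) theta=-52713/74200 (≈-0.7104)
After 8 (curved mirror R=84): x=-498407/21200 (≈-23.5098) theta=-134149/890400 (≈-0.1507)
After 9 (propagate distance d=43 (to screen)): x=-26701501/890400 (≈-29.9882) theta=-134149/890400 (≈-0.1507)
Rounded to 4 decimal places: x = -29.9882

Answer: -29.9882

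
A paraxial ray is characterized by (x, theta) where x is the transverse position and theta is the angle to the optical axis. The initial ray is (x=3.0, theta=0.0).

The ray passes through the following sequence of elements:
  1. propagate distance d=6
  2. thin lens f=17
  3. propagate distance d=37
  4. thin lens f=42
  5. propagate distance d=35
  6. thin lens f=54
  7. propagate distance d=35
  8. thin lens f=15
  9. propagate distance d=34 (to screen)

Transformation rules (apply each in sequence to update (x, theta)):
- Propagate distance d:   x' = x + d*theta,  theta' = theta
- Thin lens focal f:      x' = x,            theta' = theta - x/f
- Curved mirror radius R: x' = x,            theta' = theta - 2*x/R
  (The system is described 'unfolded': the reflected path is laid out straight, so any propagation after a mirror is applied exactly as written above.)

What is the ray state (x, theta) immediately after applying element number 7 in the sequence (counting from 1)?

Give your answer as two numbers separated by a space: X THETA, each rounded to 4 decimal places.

Answer: -5.6155 0.0328

Derivation:
Initial: x=3.0000 theta=0.0000
After 1 (propagate distance d=6): x=3.0000 theta=0.0000
After 2 (thin lens f=17): x=3.0000 theta=-3/17 (≈-0.1765)
After 3 (propagate distance d=37): x=-60/17 (≈-3.5294) theta=-3/17 (≈-0.1765)
After 4 (thin lens f=42): x=-60/17 (≈-3.5294) theta=-11/119 (≈-0.0924)
After 5 (propagate distance d=35): x=-115/17 (≈-6.7647) theta=-11/119 (≈-0.0924)
After 6 (thin lens f=54): x=-115/17 (≈-6.7647) theta=211/6426 (≈0.0328)
After 7 (propagate distance d=35): x=-5155/918 (≈-5.6155) theta=211/6426 (≈0.0328)
Rounded to 4 decimal places: x = -5.6155, theta = 0.0328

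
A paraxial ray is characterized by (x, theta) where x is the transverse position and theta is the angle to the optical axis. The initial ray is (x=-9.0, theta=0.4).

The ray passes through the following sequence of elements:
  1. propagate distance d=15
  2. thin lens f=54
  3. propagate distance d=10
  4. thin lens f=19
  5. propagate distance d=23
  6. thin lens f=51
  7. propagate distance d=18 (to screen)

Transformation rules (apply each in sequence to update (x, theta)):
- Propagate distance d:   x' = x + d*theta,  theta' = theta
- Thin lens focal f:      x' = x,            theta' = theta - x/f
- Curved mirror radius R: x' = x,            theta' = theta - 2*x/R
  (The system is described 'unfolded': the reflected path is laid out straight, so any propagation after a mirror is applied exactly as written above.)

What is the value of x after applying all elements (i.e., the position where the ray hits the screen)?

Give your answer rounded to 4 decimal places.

Answer: 13.2942

Derivation:
Initial: x=-9.0000 theta=0.4000
After 1 (propagate distance d=15): x=-3.0000 theta=0.4000
After 2 (thin lens f=54): x=-3.0000 theta=41/90 (≈0.4556)
After 3 (propagate distance d=10): x=14/9 (≈1.5556) theta=41/90 (≈0.4556)
After 4 (thin lens f=19): x=14/9 (≈1.5556) theta=71/190 (≈0.3737)
After 5 (propagate distance d=23): x=17357/1710 (≈10.1503) theta=71/190 (≈0.3737)
After 6 (thin lens f=51): x=17357/1710 (≈10.1503) theta=448/2565 (≈0.1747)
After 7 (propagate distance d=18 (to screen)): x=22733/1710 (≈13.2942) theta=448/2565 (≈0.1747)
Rounded to 4 decimal places: x = 13.2942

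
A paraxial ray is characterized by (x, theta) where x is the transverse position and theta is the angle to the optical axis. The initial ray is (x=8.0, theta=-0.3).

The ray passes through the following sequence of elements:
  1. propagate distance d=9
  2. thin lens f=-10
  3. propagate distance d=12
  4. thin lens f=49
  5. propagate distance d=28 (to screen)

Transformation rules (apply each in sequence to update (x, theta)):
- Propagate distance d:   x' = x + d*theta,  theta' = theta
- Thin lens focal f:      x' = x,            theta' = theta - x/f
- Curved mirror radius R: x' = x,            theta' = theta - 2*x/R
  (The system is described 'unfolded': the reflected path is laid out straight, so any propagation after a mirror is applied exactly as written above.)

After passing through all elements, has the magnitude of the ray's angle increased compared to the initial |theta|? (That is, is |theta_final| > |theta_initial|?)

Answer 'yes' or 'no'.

Answer: no

Derivation:
Initial: x=8.0000 theta=-0.3000
After 1 (propagate distance d=9): x=5.3000 theta=-0.3000
After 2 (thin lens f=-10): x=5.3000 theta=0.2300
After 3 (propagate distance d=12): x=8.0600 theta=0.2300
After 4 (thin lens f=49): x=8.0600 theta=321/4900 (≈0.0655)
After 5 (propagate distance d=28 (to screen)): x=3463/350 (≈9.8943) theta=321/4900 (≈0.0655)
|theta_initial|=0.3000 |theta_final|=321/4900 (≈0.0655) -> not increased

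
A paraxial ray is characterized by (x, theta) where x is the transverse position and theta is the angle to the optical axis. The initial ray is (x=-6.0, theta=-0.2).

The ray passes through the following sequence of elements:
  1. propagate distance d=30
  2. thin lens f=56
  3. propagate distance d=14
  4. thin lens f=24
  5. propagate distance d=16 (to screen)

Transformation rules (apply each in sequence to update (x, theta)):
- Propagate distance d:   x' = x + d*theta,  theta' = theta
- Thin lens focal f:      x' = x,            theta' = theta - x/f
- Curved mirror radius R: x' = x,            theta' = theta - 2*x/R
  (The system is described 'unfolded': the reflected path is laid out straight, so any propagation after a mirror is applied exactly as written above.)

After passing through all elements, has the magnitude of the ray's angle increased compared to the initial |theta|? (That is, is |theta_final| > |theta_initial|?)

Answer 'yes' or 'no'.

Answer: yes

Derivation:
Initial: x=-6.0000 theta=-0.2000
After 1 (propagate distance d=30): x=-12.0000 theta=-0.2000
After 2 (thin lens f=56): x=-12.0000 theta=1/70 (≈0.0143)
After 3 (propagate distance d=14): x=-11.8000 theta=1/70 (≈0.0143)
After 4 (thin lens f=24): x=-11.8000 theta=85/168 (≈0.5060)
After 5 (propagate distance d=16 (to screen)): x=-389/105 (≈-3.7048) theta=85/168 (≈0.5060)
|theta_initial|=0.2000 |theta_final|=85/168 (≈0.5060) -> increased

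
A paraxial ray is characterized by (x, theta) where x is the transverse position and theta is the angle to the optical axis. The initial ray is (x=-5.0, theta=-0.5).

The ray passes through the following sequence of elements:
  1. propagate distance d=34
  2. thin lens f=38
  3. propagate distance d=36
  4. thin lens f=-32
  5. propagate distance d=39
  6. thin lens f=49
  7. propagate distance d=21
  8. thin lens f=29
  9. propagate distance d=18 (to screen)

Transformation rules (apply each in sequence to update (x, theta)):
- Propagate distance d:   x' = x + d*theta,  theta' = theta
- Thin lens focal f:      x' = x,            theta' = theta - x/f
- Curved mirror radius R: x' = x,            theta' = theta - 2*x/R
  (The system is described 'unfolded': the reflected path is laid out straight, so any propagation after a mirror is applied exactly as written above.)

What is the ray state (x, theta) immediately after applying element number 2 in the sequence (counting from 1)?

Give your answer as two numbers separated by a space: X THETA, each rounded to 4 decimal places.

Initial: x=-5.0000 theta=-0.5000
After 1 (propagate distance d=34): x=-22.0000 theta=-0.5000
After 2 (thin lens f=38): x=-22.0000 theta=3/38 (≈0.0789)
Rounded to 4 decimal places: x = -22.0000, theta = 0.0789

Answer: -22.0000 0.0789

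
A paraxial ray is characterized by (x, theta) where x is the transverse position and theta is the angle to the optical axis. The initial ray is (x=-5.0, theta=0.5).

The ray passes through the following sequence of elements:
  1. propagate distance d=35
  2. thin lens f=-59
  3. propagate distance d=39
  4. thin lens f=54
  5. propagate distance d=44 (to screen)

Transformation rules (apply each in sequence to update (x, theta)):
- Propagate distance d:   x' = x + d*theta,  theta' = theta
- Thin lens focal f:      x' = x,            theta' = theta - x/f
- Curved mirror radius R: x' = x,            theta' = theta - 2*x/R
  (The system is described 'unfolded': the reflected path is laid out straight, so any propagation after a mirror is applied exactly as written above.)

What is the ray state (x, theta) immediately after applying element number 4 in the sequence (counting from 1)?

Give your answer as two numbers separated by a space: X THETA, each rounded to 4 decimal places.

Initial: x=-5.0000 theta=0.5000
After 1 (propagate distance d=35): x=12.5000 theta=0.5000
After 2 (thin lens f=-59): x=12.5000 theta=42/59 (≈0.7119)
After 3 (propagate distance d=39): x=4751/118 (≈40.2627) theta=42/59 (≈0.7119)
After 4 (thin lens f=54): x=4751/118 (≈40.2627) theta=-215/6372 (≈-0.0337)
Rounded to 4 decimal places: x = 40.2627, theta = -0.0337

Answer: 40.2627 -0.0337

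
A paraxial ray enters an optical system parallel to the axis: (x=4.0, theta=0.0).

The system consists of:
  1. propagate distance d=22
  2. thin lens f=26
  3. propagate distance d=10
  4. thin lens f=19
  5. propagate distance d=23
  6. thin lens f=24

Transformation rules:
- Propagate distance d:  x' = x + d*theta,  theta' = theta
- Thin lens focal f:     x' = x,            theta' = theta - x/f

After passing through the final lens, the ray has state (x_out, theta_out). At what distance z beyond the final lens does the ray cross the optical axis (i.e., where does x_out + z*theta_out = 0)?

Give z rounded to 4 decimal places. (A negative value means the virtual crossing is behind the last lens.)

Initial: x=4.0000 theta=0.0000
After 1 (propagate distance d=22): x=4.0000 theta=0.0000
After 2 (thin lens f=26): x=4.0000 theta=-2/13 (≈-0.1538)
After 3 (propagate distance d=10): x=32/13 (≈2.4615) theta=-2/13 (≈-0.1538)
After 4 (thin lens f=19): x=32/13 (≈2.4615) theta=-70/247 (≈-0.2834)
After 5 (propagate distance d=23): x=-1002/247 (≈-4.0567) theta=-70/247 (≈-0.2834)
After 6 (thin lens f=24): x=-1002/247 (≈-4.0567) theta=-113/988 (≈-0.1144)
z_focus = -x_out/theta_out = -(-1002/247)/(-113/988) = -4008/113 ≈ -35.4690
Rounded to 4 decimal places: z = -35.4690

Answer: -35.4690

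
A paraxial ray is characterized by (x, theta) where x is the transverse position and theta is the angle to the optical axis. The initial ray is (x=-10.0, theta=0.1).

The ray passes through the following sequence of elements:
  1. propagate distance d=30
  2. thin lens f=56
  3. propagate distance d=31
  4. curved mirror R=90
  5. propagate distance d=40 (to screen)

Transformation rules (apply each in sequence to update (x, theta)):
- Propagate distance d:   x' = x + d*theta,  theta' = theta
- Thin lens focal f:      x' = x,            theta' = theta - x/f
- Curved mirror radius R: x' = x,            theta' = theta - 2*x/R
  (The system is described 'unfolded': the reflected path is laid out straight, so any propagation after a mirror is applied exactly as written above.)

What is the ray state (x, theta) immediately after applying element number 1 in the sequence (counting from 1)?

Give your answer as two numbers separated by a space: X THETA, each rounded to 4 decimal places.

Initial: x=-10.0000 theta=0.1000
After 1 (propagate distance d=30): x=-7.0000 theta=0.1000
Rounded to 4 decimal places: x = -7.0000, theta = 0.1000

Answer: -7.0000 0.1000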